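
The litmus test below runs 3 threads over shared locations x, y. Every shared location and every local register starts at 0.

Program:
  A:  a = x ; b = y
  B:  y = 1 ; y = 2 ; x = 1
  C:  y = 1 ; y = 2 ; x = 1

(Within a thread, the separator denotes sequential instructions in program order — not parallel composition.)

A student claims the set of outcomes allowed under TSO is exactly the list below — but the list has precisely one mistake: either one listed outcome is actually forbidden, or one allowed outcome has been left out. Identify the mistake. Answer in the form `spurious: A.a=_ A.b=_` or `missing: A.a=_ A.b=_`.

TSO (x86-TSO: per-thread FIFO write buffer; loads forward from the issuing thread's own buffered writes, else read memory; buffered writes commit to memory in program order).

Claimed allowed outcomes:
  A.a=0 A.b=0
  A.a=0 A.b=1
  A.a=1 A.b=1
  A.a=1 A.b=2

outcome vector order: (A.a,A.b)
TSO: 5 outcomes — {0/0, 0/1, 0/2, 1/1, 1/2}
TSO∖claimed = {0/2}

missing: A.a=0 A.b=2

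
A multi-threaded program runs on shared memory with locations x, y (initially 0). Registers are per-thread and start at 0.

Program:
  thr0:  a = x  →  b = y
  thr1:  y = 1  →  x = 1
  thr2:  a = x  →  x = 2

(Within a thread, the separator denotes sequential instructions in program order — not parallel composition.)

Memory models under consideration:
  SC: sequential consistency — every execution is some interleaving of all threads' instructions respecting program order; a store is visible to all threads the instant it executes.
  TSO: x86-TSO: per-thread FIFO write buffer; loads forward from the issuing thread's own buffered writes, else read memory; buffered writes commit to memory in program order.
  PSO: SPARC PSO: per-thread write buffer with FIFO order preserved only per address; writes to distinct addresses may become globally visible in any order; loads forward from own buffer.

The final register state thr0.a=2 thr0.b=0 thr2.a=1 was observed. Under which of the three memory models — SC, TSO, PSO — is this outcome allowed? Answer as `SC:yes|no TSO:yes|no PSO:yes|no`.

SC:no TSO:no PSO:yes

outcome vector order: (thr0.a,thr0.b,thr2.a)
SC (9): 0/0/0; 0/0/1; 0/1/0; 0/1/1; 1/1/0; 1/1/1; 2/0/0; 2/1/0; 2/1/1
TSO (9): 0/0/0; 0/0/1; 0/1/0; 0/1/1; 1/1/0; 1/1/1; 2/0/0; 2/1/0; 2/1/1
PSO (12): 0/0/0; 0/0/1; 0/1/0; 0/1/1; 1/0/0; 1/0/1; 1/1/0; 1/1/1; 2/0/0; 2/0/1; 2/1/0; 2/1/1
target 2/0/1 ∈ {PSO}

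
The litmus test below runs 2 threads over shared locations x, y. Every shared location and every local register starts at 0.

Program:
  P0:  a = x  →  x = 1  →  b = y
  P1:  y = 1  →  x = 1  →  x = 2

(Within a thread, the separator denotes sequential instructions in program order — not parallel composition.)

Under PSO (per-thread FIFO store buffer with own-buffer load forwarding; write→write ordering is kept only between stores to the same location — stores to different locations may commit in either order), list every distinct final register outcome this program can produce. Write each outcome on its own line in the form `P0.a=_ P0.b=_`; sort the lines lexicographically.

outcome vector order: (P0.a,P0.b)
|PSO outcomes| = 6

P0.a=0 P0.b=0
P0.a=0 P0.b=1
P0.a=1 P0.b=0
P0.a=1 P0.b=1
P0.a=2 P0.b=0
P0.a=2 P0.b=1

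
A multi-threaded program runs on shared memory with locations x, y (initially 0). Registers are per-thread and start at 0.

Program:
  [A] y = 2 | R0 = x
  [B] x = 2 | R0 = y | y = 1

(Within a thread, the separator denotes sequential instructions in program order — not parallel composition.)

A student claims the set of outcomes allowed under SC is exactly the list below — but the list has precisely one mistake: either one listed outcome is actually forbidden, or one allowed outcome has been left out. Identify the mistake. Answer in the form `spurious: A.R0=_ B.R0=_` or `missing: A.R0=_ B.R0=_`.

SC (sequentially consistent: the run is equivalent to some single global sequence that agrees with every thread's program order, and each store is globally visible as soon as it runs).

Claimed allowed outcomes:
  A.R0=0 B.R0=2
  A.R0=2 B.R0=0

outcome vector order: (A.R0,B.R0)
under SC → 02 20 22
SC∖claimed = {22}

missing: A.R0=2 B.R0=2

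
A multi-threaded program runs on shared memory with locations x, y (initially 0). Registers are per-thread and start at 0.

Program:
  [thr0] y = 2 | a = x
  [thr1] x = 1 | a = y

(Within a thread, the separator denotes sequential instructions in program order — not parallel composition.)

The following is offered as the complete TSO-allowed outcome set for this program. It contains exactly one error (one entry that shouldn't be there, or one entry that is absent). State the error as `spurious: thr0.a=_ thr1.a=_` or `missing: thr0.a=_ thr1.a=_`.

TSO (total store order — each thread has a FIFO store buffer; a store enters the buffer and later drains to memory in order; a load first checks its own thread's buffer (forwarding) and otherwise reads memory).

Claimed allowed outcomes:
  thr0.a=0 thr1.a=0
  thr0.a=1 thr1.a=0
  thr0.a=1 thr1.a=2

outcome vector order: (thr0.a,thr1.a)
[TSO] allowed = {(0,0), (0,2), (1,0), (1,2)}
TSO∖claimed = {(0,2)}

missing: thr0.a=0 thr1.a=2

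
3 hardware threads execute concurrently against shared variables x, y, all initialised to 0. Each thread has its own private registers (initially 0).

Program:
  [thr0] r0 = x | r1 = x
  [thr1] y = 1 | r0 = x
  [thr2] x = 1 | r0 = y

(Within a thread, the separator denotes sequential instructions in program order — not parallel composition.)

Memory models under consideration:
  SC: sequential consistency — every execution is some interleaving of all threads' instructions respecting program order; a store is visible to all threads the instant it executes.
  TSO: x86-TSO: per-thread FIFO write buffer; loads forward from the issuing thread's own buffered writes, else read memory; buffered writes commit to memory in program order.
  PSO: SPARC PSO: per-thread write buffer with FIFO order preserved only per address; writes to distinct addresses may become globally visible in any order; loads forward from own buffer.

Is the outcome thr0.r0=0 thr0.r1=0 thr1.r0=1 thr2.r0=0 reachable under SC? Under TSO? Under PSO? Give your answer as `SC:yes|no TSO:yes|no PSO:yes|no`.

SC:yes TSO:yes PSO:yes

outcome vector order: (thr0.r0,thr0.r1,thr1.r0,thr2.r0)
SC (9): 0001; 0010; 0011; 0101; 0110; 0111; 1101; 1110; 1111
TSO (12): 0000; 0001; 0010; 0011; 0100; 0101; 0110; 0111; 1100; 1101; 1110; 1111
PSO (12): 0000; 0001; 0010; 0011; 0100; 0101; 0110; 0111; 1100; 1101; 1110; 1111
target 0010 ∈ {SC,TSO,PSO}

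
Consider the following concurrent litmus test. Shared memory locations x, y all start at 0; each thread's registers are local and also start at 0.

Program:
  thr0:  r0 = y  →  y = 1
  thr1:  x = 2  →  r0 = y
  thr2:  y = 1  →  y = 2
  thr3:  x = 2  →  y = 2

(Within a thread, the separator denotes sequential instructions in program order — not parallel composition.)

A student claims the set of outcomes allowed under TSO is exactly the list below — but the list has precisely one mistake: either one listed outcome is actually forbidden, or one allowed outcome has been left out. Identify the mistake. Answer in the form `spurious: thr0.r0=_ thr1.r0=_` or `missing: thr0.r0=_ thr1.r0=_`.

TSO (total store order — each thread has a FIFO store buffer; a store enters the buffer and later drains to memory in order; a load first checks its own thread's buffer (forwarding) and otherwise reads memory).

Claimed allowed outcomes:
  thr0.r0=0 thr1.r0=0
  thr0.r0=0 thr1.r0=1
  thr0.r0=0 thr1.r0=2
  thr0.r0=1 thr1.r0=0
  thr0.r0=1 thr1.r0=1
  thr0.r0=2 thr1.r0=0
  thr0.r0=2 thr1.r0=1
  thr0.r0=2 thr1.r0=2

missing: thr0.r0=1 thr1.r0=2

outcome vector order: (thr0.r0,thr1.r0)
TSO: 9 outcomes — {0/0, 0/1, 0/2, 1/0, 1/1, 1/2, 2/0, 2/1, 2/2}
TSO∖claimed = {1/2}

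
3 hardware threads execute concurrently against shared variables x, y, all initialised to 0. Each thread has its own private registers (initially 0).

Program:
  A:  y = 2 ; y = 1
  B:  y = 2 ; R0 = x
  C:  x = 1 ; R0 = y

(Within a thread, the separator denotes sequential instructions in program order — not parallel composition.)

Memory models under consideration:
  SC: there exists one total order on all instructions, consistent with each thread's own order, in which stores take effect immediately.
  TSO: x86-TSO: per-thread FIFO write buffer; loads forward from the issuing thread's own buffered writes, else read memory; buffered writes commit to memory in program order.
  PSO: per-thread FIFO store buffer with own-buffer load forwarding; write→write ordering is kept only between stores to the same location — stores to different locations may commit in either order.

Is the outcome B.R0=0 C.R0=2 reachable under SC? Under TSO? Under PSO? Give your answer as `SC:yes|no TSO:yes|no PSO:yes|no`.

outcome vector order: (B.R0,C.R0)
[SC] allowed = {01, 02, 10, 11, 12}
[TSO] allowed = {00, 01, 02, 10, 11, 12}
[PSO] allowed = {00, 01, 02, 10, 11, 12}
target 02 ∈ {SC,TSO,PSO}

SC:yes TSO:yes PSO:yes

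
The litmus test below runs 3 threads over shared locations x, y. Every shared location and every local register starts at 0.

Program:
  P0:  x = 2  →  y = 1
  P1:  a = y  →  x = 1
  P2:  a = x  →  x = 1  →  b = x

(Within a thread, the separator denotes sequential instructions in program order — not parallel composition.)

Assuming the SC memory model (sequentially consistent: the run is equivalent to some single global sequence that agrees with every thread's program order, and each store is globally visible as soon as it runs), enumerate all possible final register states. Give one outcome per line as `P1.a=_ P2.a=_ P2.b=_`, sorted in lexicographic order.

outcome vector order: (P1.a,P2.a,P2.b)
|SC outcomes| = 9

P1.a=0 P2.a=0 P2.b=1
P1.a=0 P2.a=0 P2.b=2
P1.a=0 P2.a=1 P2.b=1
P1.a=0 P2.a=1 P2.b=2
P1.a=0 P2.a=2 P2.b=1
P1.a=1 P2.a=0 P2.b=1
P1.a=1 P2.a=0 P2.b=2
P1.a=1 P2.a=1 P2.b=1
P1.a=1 P2.a=2 P2.b=1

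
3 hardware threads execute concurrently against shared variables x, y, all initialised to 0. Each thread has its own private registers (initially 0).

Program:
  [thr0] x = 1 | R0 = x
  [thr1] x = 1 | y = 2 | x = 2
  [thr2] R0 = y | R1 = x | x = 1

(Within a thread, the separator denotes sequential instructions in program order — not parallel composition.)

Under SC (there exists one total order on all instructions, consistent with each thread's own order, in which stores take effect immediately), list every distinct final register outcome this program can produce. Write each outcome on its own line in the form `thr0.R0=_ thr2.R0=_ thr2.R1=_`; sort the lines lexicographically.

outcome vector order: (thr0.R0,thr2.R0,thr2.R1)
|SC outcomes| = 10

thr0.R0=1 thr2.R0=0 thr2.R1=0
thr0.R0=1 thr2.R0=0 thr2.R1=1
thr0.R0=1 thr2.R0=0 thr2.R1=2
thr0.R0=1 thr2.R0=2 thr2.R1=1
thr0.R0=1 thr2.R0=2 thr2.R1=2
thr0.R0=2 thr2.R0=0 thr2.R1=0
thr0.R0=2 thr2.R0=0 thr2.R1=1
thr0.R0=2 thr2.R0=0 thr2.R1=2
thr0.R0=2 thr2.R0=2 thr2.R1=1
thr0.R0=2 thr2.R0=2 thr2.R1=2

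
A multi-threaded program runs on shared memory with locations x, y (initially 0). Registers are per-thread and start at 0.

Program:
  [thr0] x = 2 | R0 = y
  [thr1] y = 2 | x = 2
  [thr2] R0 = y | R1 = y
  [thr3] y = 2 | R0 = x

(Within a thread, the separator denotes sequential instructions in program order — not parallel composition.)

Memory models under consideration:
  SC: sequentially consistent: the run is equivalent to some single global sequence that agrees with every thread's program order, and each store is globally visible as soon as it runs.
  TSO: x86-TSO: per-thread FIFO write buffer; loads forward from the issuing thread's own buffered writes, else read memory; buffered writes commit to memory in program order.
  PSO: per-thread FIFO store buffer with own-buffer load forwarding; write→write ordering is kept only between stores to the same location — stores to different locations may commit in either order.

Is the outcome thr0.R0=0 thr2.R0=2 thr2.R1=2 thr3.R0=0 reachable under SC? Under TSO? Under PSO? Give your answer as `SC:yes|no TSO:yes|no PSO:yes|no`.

outcome vector order: (thr0.R0,thr2.R0,thr2.R1,thr3.R0)
SC (9): 0002 0022 0222 2000 2002 2020 2022 2220 2222
TSO (12): 0000 0002 0020 0022 0220 0222 2000 2002 2020 2022 2220 2222
PSO (12): 0000 0002 0020 0022 0220 0222 2000 2002 2020 2022 2220 2222
target 0220 ∈ {TSO,PSO}

SC:no TSO:yes PSO:yes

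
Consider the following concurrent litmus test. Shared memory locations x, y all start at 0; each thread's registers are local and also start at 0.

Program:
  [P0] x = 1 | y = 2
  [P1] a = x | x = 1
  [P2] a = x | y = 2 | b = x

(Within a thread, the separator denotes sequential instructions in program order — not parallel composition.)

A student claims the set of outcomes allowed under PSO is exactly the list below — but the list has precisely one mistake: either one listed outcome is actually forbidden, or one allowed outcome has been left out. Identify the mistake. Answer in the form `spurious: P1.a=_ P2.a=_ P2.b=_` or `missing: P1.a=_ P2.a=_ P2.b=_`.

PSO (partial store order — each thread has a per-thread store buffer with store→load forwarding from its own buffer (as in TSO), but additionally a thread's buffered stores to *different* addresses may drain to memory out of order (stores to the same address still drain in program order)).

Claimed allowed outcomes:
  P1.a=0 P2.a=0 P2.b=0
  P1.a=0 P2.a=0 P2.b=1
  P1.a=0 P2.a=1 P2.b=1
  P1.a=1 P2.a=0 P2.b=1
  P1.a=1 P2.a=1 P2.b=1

outcome vector order: (P1.a,P2.a,P2.b)
under PSO → (0,0,0); (0,0,1); (0,1,1); (1,0,0); (1,0,1); (1,1,1)
PSO∖claimed = {(1,0,0)}

missing: P1.a=1 P2.a=0 P2.b=0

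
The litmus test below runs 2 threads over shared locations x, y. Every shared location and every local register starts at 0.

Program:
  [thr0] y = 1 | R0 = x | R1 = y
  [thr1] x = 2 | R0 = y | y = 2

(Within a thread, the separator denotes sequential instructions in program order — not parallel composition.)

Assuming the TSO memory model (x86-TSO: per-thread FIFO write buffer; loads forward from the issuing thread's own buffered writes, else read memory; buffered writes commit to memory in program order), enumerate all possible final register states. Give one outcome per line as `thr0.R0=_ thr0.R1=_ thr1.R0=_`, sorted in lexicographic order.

thr0.R0=0 thr0.R1=1 thr1.R0=0
thr0.R0=0 thr0.R1=1 thr1.R0=1
thr0.R0=0 thr0.R1=2 thr1.R0=0
thr0.R0=0 thr0.R1=2 thr1.R0=1
thr0.R0=2 thr0.R1=1 thr1.R0=0
thr0.R0=2 thr0.R1=1 thr1.R0=1
thr0.R0=2 thr0.R1=2 thr1.R0=0
thr0.R0=2 thr0.R1=2 thr1.R0=1

outcome vector order: (thr0.R0,thr0.R1,thr1.R0)
|TSO outcomes| = 8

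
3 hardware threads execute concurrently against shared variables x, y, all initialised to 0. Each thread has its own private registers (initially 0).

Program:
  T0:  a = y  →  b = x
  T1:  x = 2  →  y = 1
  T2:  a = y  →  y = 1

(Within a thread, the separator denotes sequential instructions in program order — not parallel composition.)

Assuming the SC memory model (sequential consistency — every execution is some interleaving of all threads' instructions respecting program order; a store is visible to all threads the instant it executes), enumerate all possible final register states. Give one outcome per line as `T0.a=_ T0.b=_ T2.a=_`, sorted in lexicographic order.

T0.a=0 T0.b=0 T2.a=0
T0.a=0 T0.b=0 T2.a=1
T0.a=0 T0.b=2 T2.a=0
T0.a=0 T0.b=2 T2.a=1
T0.a=1 T0.b=0 T2.a=0
T0.a=1 T0.b=2 T2.a=0
T0.a=1 T0.b=2 T2.a=1

outcome vector order: (T0.a,T0.b,T2.a)
|SC outcomes| = 7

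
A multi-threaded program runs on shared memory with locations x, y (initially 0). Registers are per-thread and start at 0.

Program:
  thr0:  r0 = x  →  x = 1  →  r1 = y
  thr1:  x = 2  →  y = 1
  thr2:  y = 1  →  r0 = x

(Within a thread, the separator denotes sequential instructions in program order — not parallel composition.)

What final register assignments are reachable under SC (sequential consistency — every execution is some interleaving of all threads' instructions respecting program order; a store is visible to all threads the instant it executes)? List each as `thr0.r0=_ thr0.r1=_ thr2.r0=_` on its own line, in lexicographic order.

outcome vector order: (thr0.r0,thr0.r1,thr2.r0)
|SC outcomes| = 9

thr0.r0=0 thr0.r1=0 thr2.r0=1
thr0.r0=0 thr0.r1=0 thr2.r0=2
thr0.r0=0 thr0.r1=1 thr2.r0=0
thr0.r0=0 thr0.r1=1 thr2.r0=1
thr0.r0=0 thr0.r1=1 thr2.r0=2
thr0.r0=2 thr0.r1=0 thr2.r0=1
thr0.r0=2 thr0.r1=1 thr2.r0=0
thr0.r0=2 thr0.r1=1 thr2.r0=1
thr0.r0=2 thr0.r1=1 thr2.r0=2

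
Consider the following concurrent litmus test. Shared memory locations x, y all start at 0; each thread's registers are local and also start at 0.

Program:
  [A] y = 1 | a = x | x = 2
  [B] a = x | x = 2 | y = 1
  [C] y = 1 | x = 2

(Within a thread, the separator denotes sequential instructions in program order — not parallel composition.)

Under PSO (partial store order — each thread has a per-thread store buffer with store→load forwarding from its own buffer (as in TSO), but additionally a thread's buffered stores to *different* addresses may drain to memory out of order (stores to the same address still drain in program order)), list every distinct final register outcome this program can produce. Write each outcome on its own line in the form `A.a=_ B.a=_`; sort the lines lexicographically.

outcome vector order: (A.a,B.a)
|PSO outcomes| = 4

A.a=0 B.a=0
A.a=0 B.a=2
A.a=2 B.a=0
A.a=2 B.a=2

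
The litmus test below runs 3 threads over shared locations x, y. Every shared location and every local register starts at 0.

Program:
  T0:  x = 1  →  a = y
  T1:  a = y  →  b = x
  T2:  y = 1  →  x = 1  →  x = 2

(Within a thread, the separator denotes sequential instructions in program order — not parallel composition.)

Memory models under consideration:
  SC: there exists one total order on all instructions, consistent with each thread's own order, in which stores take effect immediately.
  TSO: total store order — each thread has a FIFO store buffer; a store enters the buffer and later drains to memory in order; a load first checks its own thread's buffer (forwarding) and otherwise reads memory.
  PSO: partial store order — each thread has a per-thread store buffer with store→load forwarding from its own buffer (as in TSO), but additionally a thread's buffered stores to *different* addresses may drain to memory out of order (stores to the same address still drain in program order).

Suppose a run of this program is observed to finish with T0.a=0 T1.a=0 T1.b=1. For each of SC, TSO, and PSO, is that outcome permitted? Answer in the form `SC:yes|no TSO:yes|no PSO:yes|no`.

outcome vector order: (T0.a,T1.a,T1.b)
SC: 11 outcomes — {(0,0,0) (0,0,1) (0,0,2) (0,1,1) (0,1,2) (1,0,0) (1,0,1) (1,0,2) (1,1,0) (1,1,1) (1,1,2)}
TSO: 12 outcomes — {(0,0,0) (0,0,1) (0,0,2) (0,1,0) (0,1,1) (0,1,2) (1,0,0) (1,0,1) (1,0,2) (1,1,0) (1,1,1) (1,1,2)}
PSO: 12 outcomes — {(0,0,0) (0,0,1) (0,0,2) (0,1,0) (0,1,1) (0,1,2) (1,0,0) (1,0,1) (1,0,2) (1,1,0) (1,1,1) (1,1,2)}
target (0,0,1) ∈ {SC,TSO,PSO}

SC:yes TSO:yes PSO:yes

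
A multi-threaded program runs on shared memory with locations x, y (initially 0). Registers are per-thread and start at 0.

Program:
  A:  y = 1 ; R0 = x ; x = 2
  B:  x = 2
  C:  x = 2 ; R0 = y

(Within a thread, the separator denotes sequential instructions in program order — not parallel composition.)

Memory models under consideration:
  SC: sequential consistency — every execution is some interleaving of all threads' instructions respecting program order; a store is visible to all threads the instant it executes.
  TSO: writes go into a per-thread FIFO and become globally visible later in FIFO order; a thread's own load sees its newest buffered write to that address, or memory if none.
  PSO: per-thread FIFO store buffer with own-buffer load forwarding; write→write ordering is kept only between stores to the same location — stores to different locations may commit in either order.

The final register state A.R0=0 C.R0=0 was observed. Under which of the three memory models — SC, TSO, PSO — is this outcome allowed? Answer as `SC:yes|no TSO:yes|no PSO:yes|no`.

outcome vector order: (A.R0,C.R0)
under SC → 0/1, 2/0, 2/1
under TSO → 0/0, 0/1, 2/0, 2/1
under PSO → 0/0, 0/1, 2/0, 2/1
target 0/0 ∈ {TSO,PSO}

SC:no TSO:yes PSO:yes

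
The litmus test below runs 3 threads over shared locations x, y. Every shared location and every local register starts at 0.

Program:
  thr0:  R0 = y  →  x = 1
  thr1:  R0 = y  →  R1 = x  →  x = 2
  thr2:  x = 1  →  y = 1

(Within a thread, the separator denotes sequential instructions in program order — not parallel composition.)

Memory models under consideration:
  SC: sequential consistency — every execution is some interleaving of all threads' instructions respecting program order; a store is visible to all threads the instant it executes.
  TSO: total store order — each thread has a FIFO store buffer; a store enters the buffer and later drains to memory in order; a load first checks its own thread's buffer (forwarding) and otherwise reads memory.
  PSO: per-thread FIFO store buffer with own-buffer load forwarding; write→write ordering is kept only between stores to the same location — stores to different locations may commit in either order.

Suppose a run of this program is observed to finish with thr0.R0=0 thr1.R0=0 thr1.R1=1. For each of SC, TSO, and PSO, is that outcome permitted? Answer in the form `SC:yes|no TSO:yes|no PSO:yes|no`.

outcome vector order: (thr0.R0,thr1.R0,thr1.R1)
under SC → 0/0/0 0/0/1 0/1/1 1/0/0 1/0/1 1/1/1
under TSO → 0/0/0 0/0/1 0/1/1 1/0/0 1/0/1 1/1/1
under PSO → 0/0/0 0/0/1 0/1/0 0/1/1 1/0/0 1/0/1 1/1/0 1/1/1
target 0/0/1 ∈ {SC,TSO,PSO}

SC:yes TSO:yes PSO:yes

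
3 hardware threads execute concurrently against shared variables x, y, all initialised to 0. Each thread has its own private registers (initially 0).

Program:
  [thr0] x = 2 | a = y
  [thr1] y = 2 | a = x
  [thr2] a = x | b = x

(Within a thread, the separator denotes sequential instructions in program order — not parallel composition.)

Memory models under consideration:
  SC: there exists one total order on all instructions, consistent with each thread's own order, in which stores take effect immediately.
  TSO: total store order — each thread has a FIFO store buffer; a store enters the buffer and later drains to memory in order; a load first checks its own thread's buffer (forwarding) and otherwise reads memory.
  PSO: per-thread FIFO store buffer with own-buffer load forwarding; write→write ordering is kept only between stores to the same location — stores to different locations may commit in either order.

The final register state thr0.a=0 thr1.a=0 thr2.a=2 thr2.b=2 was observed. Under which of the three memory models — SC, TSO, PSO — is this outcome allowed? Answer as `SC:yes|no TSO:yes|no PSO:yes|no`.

outcome vector order: (thr0.a,thr1.a,thr2.a,thr2.b)
under SC → 0/2/0/0; 0/2/0/2; 0/2/2/2; 2/0/0/0; 2/0/0/2; 2/0/2/2; 2/2/0/0; 2/2/0/2; 2/2/2/2
under TSO → 0/0/0/0; 0/0/0/2; 0/0/2/2; 0/2/0/0; 0/2/0/2; 0/2/2/2; 2/0/0/0; 2/0/0/2; 2/0/2/2; 2/2/0/0; 2/2/0/2; 2/2/2/2
under PSO → 0/0/0/0; 0/0/0/2; 0/0/2/2; 0/2/0/0; 0/2/0/2; 0/2/2/2; 2/0/0/0; 2/0/0/2; 2/0/2/2; 2/2/0/0; 2/2/0/2; 2/2/2/2
target 0/0/2/2 ∈ {TSO,PSO}

SC:no TSO:yes PSO:yes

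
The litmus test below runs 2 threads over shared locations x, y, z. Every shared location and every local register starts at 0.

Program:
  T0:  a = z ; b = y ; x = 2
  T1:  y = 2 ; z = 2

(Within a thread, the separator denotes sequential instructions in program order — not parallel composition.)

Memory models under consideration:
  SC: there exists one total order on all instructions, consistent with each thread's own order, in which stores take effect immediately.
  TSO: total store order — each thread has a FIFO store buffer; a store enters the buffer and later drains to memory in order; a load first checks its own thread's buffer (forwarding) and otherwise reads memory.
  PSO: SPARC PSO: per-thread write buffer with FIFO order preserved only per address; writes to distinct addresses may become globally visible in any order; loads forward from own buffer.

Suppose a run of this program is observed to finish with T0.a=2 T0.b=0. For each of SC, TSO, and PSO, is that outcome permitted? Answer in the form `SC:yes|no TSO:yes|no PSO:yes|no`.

SC:no TSO:no PSO:yes

outcome vector order: (T0.a,T0.b)
SC (3): (0,0) (0,2) (2,2)
TSO (3): (0,0) (0,2) (2,2)
PSO (4): (0,0) (0,2) (2,0) (2,2)
target (2,0) ∈ {PSO}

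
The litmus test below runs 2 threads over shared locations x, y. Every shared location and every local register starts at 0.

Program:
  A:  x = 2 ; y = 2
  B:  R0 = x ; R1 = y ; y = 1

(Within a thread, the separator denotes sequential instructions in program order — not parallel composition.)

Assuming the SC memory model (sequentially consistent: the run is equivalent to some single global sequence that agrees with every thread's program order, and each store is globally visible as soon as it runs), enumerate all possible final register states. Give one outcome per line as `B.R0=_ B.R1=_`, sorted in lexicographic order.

B.R0=0 B.R1=0
B.R0=0 B.R1=2
B.R0=2 B.R1=0
B.R0=2 B.R1=2

outcome vector order: (B.R0,B.R1)
|SC outcomes| = 4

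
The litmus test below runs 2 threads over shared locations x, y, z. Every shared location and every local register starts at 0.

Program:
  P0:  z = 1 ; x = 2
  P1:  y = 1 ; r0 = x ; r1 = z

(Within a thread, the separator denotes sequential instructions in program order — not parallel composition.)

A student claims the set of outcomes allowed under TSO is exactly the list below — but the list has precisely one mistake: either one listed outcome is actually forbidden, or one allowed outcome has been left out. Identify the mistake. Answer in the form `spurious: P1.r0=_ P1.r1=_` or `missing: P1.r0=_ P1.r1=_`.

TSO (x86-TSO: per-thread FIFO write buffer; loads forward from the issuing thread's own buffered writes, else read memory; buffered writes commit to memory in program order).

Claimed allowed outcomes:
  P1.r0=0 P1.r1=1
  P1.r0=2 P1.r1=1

missing: P1.r0=0 P1.r1=0

outcome vector order: (P1.r0,P1.r1)
TSO: 3 outcomes — {00, 01, 21}
TSO∖claimed = {00}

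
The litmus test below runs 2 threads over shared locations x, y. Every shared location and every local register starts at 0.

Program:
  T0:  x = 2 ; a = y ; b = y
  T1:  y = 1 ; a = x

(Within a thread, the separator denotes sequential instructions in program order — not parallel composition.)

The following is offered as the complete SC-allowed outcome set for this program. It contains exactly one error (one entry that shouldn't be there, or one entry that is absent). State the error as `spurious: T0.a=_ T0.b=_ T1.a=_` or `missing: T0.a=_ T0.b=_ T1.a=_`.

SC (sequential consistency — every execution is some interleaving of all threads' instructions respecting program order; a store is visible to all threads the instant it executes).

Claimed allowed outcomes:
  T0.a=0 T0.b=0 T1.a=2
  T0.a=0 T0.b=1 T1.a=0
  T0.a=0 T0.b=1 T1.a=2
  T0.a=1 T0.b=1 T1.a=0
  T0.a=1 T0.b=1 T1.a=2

outcome vector order: (T0.a,T0.b,T1.a)
SC (4): 002 012 110 112
claimed∖SC = {010}

spurious: T0.a=0 T0.b=1 T1.a=0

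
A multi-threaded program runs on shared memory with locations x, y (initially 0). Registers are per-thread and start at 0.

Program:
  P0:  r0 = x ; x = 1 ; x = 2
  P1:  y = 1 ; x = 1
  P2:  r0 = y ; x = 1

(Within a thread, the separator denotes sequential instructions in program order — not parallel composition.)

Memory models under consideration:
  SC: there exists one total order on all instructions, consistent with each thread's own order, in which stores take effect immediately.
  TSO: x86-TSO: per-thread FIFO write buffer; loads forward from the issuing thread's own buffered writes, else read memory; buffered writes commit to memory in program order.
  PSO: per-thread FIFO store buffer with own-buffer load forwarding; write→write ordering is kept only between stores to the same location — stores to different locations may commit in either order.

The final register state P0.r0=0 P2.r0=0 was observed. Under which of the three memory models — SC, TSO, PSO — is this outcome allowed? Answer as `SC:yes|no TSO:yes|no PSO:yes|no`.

SC:yes TSO:yes PSO:yes

outcome vector order: (P0.r0,P2.r0)
under SC → (0,0), (0,1), (1,0), (1,1)
under TSO → (0,0), (0,1), (1,0), (1,1)
under PSO → (0,0), (0,1), (1,0), (1,1)
target (0,0) ∈ {SC,TSO,PSO}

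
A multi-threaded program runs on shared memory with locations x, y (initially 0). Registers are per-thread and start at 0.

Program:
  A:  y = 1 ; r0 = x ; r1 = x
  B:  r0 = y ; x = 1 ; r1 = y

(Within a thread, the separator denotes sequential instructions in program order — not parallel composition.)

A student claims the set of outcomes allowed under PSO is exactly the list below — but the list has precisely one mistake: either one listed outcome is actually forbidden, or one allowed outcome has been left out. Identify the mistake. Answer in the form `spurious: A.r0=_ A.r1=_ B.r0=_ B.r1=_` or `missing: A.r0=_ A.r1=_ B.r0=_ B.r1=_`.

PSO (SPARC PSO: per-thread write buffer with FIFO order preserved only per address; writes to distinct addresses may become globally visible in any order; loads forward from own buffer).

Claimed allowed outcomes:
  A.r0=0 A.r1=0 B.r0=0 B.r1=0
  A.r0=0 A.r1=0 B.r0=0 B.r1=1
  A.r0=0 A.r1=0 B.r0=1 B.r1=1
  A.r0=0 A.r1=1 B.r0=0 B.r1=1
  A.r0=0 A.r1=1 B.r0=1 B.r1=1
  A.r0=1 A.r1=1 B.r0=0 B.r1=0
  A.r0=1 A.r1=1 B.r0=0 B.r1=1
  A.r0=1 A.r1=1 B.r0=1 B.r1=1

outcome vector order: (A.r0,A.r1,B.r0,B.r1)
[PSO] allowed = {<0 0 0 0> <0 0 0 1> <0 0 1 1> <0 1 0 0> <0 1 0 1> <0 1 1 1> <1 1 0 0> <1 1 0 1> <1 1 1 1>}
PSO∖claimed = {<0 1 0 0>}

missing: A.r0=0 A.r1=1 B.r0=0 B.r1=0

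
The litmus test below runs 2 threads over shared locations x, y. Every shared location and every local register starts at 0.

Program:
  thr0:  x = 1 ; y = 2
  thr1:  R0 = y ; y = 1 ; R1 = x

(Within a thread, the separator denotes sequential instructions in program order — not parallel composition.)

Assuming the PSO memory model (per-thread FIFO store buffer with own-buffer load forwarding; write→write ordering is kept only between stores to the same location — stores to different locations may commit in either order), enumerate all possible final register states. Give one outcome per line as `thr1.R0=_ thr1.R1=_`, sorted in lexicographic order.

outcome vector order: (thr1.R0,thr1.R1)
|PSO outcomes| = 4

thr1.R0=0 thr1.R1=0
thr1.R0=0 thr1.R1=1
thr1.R0=2 thr1.R1=0
thr1.R0=2 thr1.R1=1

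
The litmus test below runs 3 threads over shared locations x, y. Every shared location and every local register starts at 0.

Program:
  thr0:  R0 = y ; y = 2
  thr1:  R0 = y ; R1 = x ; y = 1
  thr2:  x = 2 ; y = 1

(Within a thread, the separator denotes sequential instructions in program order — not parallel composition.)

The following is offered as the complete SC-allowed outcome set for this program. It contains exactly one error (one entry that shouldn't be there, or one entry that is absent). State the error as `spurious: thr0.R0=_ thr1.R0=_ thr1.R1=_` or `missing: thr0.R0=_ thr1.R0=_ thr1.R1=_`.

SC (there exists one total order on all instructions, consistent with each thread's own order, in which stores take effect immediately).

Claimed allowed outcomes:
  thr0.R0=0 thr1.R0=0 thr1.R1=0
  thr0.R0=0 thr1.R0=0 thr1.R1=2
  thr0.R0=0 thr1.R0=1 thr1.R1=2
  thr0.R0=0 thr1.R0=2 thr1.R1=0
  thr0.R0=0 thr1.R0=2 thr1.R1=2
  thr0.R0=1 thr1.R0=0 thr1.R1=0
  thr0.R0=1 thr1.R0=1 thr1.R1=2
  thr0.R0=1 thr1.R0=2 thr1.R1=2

outcome vector order: (thr0.R0,thr1.R0,thr1.R1)
SC: 9 outcomes — {<0 0 0>, <0 0 2>, <0 1 2>, <0 2 0>, <0 2 2>, <1 0 0>, <1 0 2>, <1 1 2>, <1 2 2>}
SC∖claimed = {<1 0 2>}

missing: thr0.R0=1 thr1.R0=0 thr1.R1=2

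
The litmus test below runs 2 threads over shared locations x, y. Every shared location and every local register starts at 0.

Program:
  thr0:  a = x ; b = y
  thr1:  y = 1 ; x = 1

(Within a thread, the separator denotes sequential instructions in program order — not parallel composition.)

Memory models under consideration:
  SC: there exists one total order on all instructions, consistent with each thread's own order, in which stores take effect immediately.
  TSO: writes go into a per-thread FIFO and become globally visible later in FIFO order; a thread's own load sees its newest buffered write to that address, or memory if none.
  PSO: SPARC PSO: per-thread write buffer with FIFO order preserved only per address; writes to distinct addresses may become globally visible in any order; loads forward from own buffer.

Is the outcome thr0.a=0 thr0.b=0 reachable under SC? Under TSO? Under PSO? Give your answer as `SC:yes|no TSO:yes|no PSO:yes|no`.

outcome vector order: (thr0.a,thr0.b)
SC: 3 outcomes — {(0,0), (0,1), (1,1)}
TSO: 3 outcomes — {(0,0), (0,1), (1,1)}
PSO: 4 outcomes — {(0,0), (0,1), (1,0), (1,1)}
target (0,0) ∈ {SC,TSO,PSO}

SC:yes TSO:yes PSO:yes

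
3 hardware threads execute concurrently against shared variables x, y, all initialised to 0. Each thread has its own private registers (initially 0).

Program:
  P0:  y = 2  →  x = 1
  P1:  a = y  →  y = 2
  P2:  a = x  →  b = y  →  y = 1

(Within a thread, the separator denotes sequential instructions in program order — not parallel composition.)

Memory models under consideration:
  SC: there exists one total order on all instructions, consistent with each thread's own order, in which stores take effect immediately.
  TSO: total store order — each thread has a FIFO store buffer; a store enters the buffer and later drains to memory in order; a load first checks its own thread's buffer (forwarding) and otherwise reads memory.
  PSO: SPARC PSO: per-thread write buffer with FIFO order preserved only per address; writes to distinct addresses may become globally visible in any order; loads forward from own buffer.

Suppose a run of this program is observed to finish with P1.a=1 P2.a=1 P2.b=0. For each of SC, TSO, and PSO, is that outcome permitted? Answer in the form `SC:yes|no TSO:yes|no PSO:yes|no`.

SC:no TSO:no PSO:yes

outcome vector order: (P1.a,P2.a,P2.b)
[SC] allowed = {000, 002, 012, 100, 102, 112, 200, 202, 212}
[TSO] allowed = {000, 002, 012, 100, 102, 112, 200, 202, 212}
[PSO] allowed = {000, 002, 010, 012, 100, 102, 110, 112, 200, 202, 210, 212}
target 110 ∈ {PSO}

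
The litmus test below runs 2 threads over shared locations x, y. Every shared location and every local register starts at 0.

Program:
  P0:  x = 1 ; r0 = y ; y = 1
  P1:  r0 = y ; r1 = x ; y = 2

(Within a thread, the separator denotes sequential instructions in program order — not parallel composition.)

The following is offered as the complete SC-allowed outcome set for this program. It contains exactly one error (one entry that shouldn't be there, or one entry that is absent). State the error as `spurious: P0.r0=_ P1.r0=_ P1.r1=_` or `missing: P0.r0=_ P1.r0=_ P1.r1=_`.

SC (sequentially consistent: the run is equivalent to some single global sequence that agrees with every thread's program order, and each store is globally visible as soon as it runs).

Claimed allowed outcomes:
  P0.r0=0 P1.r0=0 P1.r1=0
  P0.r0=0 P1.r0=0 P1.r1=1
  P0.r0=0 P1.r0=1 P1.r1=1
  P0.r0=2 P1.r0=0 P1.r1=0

missing: P0.r0=2 P1.r0=0 P1.r1=1

outcome vector order: (P0.r0,P1.r0,P1.r1)
under SC → 0/0/0; 0/0/1; 0/1/1; 2/0/0; 2/0/1
SC∖claimed = {2/0/1}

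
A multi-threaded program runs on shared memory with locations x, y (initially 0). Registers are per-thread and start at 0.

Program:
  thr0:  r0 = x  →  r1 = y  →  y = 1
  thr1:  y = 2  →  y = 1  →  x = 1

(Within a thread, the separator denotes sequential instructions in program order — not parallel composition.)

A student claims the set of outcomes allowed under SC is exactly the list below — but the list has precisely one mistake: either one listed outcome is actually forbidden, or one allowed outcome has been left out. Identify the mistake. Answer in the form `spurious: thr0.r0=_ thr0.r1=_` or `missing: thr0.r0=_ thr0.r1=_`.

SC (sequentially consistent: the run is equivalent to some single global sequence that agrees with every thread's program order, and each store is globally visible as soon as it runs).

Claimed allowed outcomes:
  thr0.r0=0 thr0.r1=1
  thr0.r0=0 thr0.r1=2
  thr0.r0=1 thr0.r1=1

outcome vector order: (thr0.r0,thr0.r1)
[SC] allowed = {<0 0>, <0 1>, <0 2>, <1 1>}
SC∖claimed = {<0 0>}

missing: thr0.r0=0 thr0.r1=0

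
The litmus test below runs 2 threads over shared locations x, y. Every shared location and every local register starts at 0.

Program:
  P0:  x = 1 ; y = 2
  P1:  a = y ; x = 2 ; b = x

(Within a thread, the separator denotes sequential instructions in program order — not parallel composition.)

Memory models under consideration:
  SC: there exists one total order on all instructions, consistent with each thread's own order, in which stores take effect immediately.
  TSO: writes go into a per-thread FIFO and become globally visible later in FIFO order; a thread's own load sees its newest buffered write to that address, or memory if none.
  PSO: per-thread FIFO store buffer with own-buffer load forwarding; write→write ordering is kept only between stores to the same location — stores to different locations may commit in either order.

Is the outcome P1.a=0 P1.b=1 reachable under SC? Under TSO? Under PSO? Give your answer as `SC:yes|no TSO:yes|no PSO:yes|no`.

outcome vector order: (P1.a,P1.b)
SC (3): (0,1); (0,2); (2,2)
TSO (3): (0,1); (0,2); (2,2)
PSO (4): (0,1); (0,2); (2,1); (2,2)
target (0,1) ∈ {SC,TSO,PSO}

SC:yes TSO:yes PSO:yes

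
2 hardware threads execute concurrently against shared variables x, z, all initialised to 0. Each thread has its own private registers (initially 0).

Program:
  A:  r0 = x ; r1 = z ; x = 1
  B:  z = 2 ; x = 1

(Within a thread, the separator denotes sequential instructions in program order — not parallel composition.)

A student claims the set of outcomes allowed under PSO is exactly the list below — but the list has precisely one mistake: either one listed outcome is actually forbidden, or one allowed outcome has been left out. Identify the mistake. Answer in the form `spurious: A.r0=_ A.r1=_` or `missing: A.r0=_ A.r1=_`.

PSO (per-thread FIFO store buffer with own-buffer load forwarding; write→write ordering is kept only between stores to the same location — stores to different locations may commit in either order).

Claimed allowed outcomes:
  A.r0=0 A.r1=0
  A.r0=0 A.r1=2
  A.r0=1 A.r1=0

missing: A.r0=1 A.r1=2

outcome vector order: (A.r0,A.r1)
PSO: 4 outcomes — {<0 0>; <0 2>; <1 0>; <1 2>}
PSO∖claimed = {<1 2>}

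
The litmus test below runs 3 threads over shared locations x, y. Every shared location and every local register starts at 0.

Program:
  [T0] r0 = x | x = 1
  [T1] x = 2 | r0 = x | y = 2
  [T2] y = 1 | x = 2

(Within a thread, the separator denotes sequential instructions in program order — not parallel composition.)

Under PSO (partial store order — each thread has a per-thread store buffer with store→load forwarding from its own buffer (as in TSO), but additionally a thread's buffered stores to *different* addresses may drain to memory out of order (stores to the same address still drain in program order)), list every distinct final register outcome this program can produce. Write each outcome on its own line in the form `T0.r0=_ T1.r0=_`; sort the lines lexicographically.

T0.r0=0 T1.r0=1
T0.r0=0 T1.r0=2
T0.r0=2 T1.r0=1
T0.r0=2 T1.r0=2

outcome vector order: (T0.r0,T1.r0)
|PSO outcomes| = 4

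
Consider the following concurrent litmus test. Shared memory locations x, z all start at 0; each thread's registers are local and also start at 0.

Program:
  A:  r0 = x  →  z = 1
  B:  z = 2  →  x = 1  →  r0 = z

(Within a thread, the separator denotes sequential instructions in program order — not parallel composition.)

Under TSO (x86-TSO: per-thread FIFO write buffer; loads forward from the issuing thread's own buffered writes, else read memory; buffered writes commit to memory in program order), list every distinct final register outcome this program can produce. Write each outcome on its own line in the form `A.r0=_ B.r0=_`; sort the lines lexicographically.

A.r0=0 B.r0=1
A.r0=0 B.r0=2
A.r0=1 B.r0=1
A.r0=1 B.r0=2

outcome vector order: (A.r0,B.r0)
|TSO outcomes| = 4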